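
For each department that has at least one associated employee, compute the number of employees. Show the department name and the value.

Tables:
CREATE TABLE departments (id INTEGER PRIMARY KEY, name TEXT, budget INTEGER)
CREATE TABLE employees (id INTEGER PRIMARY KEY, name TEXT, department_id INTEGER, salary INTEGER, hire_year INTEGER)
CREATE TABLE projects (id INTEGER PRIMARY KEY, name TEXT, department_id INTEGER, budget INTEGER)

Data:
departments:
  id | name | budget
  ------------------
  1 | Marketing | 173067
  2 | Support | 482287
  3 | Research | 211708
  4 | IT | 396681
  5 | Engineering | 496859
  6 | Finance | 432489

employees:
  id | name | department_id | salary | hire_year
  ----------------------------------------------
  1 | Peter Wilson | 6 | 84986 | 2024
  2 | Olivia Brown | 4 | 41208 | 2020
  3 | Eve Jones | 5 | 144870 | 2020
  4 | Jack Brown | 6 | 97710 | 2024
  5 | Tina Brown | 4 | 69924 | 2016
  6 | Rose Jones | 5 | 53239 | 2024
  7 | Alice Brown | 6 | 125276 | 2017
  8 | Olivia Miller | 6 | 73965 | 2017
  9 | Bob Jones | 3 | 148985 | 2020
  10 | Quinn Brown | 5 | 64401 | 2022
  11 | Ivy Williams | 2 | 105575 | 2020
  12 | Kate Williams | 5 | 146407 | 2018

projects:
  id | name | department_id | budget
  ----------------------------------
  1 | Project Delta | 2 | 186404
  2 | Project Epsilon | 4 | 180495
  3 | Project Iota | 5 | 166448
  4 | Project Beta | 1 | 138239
SELECT p.name, COUNT(*) AS n FROM employees c JOIN departments p ON c.department_id = p.id GROUP BY p.id, p.name

Execution result:
name | n
Support | 1
Research | 1
IT | 2
Engineering | 4
Finance | 4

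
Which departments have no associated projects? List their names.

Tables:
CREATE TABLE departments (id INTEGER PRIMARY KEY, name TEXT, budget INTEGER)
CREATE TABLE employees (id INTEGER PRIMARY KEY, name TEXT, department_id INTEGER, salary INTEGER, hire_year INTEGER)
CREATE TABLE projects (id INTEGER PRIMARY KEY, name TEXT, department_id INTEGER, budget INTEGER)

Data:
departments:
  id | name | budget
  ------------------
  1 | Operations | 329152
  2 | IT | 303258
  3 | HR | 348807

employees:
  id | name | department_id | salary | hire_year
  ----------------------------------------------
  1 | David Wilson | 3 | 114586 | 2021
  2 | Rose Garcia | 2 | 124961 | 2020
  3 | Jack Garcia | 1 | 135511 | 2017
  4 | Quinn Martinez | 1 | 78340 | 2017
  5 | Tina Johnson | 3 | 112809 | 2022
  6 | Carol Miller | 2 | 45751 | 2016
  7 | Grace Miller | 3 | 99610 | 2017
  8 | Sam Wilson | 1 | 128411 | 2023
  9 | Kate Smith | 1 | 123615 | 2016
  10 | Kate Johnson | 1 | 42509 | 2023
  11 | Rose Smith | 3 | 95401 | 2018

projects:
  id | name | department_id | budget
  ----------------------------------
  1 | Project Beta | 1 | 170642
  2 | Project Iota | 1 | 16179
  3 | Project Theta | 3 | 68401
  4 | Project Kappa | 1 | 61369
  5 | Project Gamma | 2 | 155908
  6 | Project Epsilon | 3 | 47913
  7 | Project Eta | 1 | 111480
SELECT p.name FROM departments p LEFT JOIN projects c ON c.department_id = p.id WHERE c.id IS NULL

Execution result:
(no rows)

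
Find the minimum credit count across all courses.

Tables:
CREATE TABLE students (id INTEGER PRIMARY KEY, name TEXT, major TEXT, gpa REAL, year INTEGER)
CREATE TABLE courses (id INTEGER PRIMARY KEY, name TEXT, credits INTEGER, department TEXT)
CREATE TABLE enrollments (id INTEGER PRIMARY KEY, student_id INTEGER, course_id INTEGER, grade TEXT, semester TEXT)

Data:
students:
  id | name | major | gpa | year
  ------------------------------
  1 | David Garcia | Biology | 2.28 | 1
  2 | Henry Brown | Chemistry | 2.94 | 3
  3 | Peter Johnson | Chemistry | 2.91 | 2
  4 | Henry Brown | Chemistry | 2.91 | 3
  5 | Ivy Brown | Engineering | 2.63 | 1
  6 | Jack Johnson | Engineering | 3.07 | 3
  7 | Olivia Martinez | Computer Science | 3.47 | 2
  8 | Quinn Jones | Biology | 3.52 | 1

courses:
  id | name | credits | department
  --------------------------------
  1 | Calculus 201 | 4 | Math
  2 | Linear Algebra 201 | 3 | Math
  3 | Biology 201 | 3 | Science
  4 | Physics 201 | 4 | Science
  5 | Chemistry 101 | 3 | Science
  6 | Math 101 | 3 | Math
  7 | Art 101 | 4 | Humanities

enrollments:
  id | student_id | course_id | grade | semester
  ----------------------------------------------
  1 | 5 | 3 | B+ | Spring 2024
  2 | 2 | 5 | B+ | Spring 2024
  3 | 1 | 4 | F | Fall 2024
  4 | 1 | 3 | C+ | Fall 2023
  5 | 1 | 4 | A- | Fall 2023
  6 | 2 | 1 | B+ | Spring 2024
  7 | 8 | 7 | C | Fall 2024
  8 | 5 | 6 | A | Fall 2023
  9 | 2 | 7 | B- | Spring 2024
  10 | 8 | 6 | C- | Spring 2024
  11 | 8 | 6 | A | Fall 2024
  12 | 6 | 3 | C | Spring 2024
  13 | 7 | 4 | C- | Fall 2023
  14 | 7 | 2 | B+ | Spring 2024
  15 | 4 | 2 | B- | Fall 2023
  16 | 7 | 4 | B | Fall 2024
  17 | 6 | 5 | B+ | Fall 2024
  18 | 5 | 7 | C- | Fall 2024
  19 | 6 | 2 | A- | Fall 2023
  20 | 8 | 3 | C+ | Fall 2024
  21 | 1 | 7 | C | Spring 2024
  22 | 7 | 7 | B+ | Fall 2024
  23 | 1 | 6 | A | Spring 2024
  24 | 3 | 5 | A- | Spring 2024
SELECT MIN(credits) FROM courses

Execution result:
3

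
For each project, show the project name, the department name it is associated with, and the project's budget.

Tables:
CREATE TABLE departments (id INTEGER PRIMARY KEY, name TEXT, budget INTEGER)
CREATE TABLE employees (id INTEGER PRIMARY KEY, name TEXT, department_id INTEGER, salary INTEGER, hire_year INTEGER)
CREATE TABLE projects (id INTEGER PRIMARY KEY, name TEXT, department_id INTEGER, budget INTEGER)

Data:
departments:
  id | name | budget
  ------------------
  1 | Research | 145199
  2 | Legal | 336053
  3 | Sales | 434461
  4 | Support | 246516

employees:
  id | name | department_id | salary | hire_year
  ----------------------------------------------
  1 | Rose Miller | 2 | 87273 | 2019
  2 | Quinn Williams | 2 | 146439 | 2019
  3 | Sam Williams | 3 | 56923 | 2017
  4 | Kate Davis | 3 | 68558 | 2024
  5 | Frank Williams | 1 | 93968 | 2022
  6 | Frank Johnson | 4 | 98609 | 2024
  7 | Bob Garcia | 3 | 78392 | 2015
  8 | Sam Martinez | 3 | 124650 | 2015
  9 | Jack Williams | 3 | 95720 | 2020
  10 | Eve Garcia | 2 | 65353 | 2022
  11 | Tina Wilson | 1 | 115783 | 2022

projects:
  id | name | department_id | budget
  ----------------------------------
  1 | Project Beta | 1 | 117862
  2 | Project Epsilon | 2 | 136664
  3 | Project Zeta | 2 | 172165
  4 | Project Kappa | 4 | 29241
SELECT c.name, p.name AS department, c.budget FROM projects c JOIN departments p ON c.department_id = p.id

Execution result:
name | department | budget
Project Beta | Research | 117862
Project Epsilon | Legal | 136664
Project Zeta | Legal | 172165
Project Kappa | Support | 29241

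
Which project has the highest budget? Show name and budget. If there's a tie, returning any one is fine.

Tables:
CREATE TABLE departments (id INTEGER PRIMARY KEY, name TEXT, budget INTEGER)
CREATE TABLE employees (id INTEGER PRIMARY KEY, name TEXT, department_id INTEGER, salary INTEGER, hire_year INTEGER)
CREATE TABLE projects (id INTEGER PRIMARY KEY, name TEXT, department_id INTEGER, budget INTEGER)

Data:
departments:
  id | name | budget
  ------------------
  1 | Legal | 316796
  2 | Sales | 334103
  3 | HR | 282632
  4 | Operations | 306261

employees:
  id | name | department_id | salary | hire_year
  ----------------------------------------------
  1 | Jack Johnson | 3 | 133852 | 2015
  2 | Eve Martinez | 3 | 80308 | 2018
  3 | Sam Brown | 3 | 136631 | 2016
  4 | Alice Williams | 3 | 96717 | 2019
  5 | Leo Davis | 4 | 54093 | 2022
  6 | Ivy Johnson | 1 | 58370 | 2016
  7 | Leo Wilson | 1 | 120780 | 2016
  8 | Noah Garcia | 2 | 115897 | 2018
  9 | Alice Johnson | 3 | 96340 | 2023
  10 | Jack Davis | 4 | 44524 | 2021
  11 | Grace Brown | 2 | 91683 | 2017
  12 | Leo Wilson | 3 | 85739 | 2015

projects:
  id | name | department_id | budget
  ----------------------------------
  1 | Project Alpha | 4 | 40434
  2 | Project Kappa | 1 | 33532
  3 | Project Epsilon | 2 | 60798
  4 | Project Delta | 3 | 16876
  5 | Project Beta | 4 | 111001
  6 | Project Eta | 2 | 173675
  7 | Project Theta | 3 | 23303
SELECT name, budget FROM projects ORDER BY budget DESC LIMIT 1

Execution result:
name | budget
Project Eta | 173675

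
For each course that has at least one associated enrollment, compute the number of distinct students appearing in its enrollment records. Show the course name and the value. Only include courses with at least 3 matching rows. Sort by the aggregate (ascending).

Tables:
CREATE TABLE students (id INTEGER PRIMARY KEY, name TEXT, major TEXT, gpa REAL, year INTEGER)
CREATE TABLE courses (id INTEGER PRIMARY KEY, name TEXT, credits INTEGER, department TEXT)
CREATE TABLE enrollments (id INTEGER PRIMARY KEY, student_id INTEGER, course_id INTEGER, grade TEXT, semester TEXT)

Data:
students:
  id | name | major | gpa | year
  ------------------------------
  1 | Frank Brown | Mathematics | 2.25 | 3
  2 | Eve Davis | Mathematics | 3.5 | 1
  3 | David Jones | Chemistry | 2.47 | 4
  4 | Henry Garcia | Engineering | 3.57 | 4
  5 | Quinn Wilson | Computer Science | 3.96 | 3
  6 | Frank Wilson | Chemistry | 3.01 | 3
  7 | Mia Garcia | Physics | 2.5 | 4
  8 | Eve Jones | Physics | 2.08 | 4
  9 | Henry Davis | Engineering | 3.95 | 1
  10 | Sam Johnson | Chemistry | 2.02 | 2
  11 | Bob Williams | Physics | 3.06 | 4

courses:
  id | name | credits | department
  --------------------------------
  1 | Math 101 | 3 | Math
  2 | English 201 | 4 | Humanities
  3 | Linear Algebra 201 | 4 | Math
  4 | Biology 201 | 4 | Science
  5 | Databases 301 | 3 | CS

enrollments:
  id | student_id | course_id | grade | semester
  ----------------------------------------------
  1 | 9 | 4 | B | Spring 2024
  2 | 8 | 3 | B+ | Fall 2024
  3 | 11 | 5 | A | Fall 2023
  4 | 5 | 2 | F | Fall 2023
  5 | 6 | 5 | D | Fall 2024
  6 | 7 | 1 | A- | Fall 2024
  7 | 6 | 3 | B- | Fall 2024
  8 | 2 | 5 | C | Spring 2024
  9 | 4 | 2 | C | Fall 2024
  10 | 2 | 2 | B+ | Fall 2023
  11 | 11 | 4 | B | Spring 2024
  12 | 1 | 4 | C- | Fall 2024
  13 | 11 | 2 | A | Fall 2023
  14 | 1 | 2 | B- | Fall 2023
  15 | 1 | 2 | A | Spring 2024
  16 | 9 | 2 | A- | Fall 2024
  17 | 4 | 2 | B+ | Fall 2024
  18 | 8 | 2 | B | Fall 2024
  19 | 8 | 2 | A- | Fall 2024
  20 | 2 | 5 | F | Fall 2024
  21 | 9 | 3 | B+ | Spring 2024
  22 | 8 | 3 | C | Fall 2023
SELECT p.name, COUNT(DISTINCT c.student_id) AS distinct_student_count FROM enrollments c JOIN courses p ON c.course_id = p.id GROUP BY p.id, p.name HAVING COUNT(*) >= 3 ORDER BY distinct_student_count ASC

Execution result:
name | distinct_student_count
Linear Algebra 201 | 3
Biology 201 | 3
Databases 301 | 3
English 201 | 7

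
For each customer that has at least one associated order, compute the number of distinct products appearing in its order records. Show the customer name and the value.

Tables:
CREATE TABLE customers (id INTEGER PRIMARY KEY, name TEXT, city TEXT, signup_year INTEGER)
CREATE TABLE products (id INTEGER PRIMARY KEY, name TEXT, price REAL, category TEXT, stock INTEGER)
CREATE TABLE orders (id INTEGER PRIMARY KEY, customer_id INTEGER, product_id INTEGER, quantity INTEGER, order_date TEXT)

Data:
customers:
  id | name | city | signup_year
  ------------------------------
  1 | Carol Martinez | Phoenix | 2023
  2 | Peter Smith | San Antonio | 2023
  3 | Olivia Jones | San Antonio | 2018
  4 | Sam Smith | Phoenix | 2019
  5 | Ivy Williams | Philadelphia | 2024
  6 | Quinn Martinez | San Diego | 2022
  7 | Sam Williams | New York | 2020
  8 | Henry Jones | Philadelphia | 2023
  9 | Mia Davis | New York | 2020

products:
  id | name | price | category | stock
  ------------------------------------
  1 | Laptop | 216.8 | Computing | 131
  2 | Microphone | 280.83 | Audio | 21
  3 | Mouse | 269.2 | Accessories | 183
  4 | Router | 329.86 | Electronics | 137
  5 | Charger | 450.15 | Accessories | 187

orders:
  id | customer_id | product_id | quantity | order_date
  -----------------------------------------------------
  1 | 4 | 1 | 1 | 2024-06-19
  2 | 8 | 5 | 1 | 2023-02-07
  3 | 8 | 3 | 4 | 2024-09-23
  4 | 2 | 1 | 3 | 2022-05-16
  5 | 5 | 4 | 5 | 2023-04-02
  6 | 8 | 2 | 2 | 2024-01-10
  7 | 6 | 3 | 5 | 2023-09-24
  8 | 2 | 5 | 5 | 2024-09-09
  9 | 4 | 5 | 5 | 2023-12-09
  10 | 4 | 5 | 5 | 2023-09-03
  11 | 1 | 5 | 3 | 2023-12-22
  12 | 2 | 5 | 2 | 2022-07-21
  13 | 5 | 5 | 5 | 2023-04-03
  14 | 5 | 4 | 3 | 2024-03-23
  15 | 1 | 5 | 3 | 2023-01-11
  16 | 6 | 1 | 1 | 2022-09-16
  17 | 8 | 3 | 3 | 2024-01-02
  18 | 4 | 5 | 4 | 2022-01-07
SELECT p.name, COUNT(DISTINCT c.product_id) AS distinct_product_count FROM orders c JOIN customers p ON c.customer_id = p.id GROUP BY p.id, p.name

Execution result:
name | distinct_product_count
Carol Martinez | 1
Peter Smith | 2
Sam Smith | 2
Ivy Williams | 2
Quinn Martinez | 2
Henry Jones | 3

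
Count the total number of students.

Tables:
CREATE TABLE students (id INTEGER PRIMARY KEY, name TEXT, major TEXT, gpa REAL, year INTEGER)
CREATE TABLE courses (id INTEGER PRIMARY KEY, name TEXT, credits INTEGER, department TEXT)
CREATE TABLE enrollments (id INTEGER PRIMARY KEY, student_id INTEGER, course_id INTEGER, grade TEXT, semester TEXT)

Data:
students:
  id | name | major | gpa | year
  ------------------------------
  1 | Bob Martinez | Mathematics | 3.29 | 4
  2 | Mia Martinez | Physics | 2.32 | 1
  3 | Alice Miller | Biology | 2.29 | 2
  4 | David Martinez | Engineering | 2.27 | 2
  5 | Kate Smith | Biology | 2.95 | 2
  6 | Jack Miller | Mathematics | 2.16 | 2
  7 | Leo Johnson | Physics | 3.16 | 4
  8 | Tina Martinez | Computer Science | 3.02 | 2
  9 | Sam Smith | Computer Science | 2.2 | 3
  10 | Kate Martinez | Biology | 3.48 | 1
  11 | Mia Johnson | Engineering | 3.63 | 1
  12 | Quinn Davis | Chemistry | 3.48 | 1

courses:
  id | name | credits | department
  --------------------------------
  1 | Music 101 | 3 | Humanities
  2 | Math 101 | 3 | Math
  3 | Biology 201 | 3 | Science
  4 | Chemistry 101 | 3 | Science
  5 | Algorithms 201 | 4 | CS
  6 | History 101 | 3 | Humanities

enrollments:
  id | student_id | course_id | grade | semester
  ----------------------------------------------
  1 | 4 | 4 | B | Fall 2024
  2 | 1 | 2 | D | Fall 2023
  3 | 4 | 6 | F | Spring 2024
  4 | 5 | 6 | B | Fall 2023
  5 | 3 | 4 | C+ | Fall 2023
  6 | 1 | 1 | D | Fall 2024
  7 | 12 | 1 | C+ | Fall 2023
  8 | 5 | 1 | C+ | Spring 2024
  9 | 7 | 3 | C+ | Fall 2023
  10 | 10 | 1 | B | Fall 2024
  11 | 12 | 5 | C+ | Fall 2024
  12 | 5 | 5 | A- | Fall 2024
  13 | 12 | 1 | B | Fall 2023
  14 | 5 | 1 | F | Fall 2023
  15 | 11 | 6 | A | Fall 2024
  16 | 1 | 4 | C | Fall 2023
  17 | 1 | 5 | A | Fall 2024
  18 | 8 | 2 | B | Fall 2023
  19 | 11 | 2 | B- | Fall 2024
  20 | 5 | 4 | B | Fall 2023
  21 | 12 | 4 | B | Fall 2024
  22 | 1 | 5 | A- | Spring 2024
SELECT COUNT(*) FROM students

Execution result:
12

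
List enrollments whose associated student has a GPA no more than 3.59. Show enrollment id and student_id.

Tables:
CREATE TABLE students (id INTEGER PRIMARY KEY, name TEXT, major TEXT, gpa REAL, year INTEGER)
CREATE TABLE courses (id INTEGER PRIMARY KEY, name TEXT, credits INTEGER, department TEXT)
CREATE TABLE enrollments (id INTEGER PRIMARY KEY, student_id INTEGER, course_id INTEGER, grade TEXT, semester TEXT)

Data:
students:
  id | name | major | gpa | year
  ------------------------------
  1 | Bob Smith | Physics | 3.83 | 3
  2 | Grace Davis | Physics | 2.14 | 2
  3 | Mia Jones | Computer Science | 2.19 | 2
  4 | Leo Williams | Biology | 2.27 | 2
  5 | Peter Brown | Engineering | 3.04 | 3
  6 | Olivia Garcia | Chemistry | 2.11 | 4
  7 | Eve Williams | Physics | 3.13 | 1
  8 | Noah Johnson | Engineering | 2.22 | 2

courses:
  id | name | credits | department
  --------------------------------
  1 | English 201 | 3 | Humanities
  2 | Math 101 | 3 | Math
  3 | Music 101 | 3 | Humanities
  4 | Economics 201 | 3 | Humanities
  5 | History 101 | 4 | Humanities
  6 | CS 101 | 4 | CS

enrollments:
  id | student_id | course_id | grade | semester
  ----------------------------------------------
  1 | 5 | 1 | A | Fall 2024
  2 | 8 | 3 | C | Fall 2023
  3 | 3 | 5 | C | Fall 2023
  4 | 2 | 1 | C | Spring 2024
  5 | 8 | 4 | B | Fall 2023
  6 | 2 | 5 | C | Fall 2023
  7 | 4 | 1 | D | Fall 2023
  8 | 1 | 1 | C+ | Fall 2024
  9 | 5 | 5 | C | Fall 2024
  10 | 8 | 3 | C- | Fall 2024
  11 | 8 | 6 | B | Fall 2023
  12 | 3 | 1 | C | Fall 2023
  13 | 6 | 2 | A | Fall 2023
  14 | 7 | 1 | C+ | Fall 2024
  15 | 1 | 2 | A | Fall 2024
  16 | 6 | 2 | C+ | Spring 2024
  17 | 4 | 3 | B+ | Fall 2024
SELECT id, student_id FROM enrollments WHERE student_id IN (SELECT id FROM students WHERE gpa <= 3.59)

Execution result:
id | student_id
1 | 5
2 | 8
3 | 3
4 | 2
5 | 8
6 | 2
7 | 4
9 | 5
10 | 8
11 | 8
12 | 3
13 | 6
14 | 7
16 | 6
17 | 4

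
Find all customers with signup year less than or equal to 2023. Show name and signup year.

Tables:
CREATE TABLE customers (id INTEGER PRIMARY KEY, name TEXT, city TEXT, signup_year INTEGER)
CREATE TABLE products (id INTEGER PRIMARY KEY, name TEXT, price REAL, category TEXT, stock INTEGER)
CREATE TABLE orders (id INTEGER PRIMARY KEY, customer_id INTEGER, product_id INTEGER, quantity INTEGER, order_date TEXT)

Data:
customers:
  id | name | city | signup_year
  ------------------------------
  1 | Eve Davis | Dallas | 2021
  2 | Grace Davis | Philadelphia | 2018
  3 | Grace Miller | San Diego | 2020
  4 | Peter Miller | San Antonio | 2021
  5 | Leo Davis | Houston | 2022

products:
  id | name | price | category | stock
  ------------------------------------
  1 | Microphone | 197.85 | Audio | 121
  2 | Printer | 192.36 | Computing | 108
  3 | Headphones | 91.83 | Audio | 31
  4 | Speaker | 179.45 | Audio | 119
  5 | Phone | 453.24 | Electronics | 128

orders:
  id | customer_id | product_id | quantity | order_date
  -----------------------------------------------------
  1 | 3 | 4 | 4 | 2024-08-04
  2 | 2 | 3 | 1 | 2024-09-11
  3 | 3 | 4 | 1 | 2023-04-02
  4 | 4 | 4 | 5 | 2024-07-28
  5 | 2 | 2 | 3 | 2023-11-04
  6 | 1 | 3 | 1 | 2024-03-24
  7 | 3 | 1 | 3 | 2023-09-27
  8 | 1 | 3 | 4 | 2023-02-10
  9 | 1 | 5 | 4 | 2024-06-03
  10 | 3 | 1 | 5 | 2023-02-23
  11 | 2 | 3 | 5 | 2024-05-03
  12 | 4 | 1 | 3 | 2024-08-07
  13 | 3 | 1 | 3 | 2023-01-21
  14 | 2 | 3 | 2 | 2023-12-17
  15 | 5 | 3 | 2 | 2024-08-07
SELECT name, signup_year FROM customers WHERE signup_year <= 2023

Execution result:
name | signup_year
Eve Davis | 2021
Grace Davis | 2018
Grace Miller | 2020
Peter Miller | 2021
Leo Davis | 2022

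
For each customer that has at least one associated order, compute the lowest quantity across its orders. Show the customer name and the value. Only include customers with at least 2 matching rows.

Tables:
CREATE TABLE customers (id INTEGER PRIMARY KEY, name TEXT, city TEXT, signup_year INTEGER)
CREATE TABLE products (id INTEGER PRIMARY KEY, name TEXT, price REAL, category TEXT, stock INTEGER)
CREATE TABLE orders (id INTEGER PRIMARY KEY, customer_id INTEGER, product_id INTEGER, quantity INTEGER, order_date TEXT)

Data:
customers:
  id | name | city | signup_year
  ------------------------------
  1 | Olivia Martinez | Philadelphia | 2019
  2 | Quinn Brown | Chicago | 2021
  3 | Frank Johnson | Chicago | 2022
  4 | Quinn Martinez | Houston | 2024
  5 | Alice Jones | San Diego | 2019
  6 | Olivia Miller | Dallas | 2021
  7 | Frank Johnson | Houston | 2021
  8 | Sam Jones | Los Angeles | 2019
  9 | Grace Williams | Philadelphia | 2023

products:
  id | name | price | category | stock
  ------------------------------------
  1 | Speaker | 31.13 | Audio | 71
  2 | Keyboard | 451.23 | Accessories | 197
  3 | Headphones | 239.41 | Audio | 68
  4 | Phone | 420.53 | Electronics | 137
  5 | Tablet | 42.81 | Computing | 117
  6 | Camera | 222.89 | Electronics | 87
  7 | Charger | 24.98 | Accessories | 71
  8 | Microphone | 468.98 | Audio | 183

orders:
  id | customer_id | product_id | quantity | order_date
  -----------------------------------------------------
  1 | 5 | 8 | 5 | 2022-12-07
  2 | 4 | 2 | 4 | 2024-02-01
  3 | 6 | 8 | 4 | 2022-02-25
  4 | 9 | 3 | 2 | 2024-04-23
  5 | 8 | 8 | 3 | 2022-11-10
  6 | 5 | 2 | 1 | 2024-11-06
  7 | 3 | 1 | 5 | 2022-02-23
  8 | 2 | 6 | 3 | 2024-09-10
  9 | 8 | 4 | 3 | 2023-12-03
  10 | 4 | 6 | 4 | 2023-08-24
SELECT p.name, MIN(c.quantity) AS min_quantity FROM orders c JOIN customers p ON c.customer_id = p.id GROUP BY p.id, p.name HAVING COUNT(*) >= 2

Execution result:
name | min_quantity
Quinn Martinez | 4
Alice Jones | 1
Sam Jones | 3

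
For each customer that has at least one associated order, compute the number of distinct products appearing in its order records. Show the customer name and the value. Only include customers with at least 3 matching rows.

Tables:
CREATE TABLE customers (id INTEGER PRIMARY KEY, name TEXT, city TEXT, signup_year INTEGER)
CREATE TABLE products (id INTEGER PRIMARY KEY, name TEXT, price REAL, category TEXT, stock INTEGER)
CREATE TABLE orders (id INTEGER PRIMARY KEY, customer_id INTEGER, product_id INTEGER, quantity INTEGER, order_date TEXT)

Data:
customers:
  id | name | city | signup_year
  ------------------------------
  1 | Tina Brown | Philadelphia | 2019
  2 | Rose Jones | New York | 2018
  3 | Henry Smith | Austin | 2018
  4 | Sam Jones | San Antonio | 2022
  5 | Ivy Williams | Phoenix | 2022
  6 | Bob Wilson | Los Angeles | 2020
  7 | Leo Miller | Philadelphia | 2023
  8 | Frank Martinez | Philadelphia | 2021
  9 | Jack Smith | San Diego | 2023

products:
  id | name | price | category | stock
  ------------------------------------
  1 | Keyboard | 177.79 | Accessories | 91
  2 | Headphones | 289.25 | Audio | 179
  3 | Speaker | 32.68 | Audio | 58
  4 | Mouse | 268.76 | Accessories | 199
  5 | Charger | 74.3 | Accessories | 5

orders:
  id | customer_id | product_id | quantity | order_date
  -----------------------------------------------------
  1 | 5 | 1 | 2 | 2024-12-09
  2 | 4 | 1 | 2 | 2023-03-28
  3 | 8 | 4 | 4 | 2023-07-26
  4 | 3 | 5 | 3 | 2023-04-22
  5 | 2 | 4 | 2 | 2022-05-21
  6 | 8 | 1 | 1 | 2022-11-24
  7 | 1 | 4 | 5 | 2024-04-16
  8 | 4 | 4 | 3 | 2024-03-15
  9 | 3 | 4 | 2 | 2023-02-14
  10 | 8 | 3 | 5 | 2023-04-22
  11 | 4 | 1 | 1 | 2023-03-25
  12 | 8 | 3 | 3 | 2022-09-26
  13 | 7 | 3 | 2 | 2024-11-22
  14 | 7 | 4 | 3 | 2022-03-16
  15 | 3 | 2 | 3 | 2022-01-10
SELECT p.name, COUNT(DISTINCT c.product_id) AS distinct_product_count FROM orders c JOIN customers p ON c.customer_id = p.id GROUP BY p.id, p.name HAVING COUNT(*) >= 3

Execution result:
name | distinct_product_count
Henry Smith | 3
Sam Jones | 2
Frank Martinez | 3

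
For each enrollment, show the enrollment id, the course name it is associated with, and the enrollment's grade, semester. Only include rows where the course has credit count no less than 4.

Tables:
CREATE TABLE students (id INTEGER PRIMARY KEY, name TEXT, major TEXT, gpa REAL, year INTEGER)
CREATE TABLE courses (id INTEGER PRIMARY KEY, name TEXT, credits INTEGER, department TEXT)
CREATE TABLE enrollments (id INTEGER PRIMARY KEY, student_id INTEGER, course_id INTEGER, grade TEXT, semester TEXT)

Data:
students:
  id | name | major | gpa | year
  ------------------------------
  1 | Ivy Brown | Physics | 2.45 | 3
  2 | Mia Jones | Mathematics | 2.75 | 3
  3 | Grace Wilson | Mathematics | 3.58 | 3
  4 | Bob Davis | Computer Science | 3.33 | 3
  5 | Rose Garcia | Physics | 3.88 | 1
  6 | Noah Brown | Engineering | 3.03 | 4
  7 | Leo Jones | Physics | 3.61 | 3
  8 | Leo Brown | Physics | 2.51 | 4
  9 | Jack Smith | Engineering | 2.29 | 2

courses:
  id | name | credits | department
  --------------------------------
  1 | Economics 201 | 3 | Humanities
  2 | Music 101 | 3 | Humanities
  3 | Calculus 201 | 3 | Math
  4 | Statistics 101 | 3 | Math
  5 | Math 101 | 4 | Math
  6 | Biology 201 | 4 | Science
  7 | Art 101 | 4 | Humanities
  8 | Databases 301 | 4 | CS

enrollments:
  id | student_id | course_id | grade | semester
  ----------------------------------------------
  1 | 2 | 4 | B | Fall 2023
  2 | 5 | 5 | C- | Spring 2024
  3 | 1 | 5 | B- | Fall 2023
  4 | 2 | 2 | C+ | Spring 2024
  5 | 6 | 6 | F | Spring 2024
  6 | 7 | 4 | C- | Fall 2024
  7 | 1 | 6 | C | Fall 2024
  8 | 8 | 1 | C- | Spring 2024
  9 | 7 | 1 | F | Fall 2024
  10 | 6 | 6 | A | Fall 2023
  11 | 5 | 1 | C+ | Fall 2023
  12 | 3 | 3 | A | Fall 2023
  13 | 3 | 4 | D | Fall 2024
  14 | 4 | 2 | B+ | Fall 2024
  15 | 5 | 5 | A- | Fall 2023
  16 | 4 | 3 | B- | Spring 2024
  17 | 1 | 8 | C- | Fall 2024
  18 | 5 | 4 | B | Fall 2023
SELECT c.id, p.name AS course, c.grade, c.semester FROM enrollments c JOIN courses p ON c.course_id = p.id WHERE p.credits >= 4

Execution result:
id | course | grade | semester
2 | Math 101 | C- | Spring 2024
3 | Math 101 | B- | Fall 2023
5 | Biology 201 | F | Spring 2024
7 | Biology 201 | C | Fall 2024
10 | Biology 201 | A | Fall 2023
15 | Math 101 | A- | Fall 2023
17 | Databases 301 | C- | Fall 2024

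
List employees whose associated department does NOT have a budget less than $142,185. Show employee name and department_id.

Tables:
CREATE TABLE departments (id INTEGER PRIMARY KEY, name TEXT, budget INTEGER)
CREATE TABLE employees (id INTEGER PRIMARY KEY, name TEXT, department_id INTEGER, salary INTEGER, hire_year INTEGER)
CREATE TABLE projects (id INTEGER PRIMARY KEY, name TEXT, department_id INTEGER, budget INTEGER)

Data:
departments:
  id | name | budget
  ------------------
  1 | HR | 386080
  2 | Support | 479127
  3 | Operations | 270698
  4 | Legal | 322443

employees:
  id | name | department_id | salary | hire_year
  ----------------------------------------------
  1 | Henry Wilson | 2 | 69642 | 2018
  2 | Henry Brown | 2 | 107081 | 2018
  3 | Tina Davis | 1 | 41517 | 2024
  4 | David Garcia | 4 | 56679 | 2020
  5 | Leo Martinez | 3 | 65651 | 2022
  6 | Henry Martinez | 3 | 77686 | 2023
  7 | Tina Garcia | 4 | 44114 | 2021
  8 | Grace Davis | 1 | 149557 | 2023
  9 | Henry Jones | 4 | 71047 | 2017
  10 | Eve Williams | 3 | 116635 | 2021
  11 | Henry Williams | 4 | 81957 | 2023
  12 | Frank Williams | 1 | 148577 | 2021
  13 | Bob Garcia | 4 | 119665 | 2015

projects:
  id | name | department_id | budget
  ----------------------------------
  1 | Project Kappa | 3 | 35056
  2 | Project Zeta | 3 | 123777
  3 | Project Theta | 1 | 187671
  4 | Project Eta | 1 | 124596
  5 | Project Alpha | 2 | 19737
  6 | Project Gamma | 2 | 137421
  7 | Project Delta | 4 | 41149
SELECT name, department_id FROM employees WHERE department_id NOT IN (SELECT id FROM departments WHERE budget < 142185)

Execution result:
name | department_id
Henry Wilson | 2
Henry Brown | 2
Tina Davis | 1
David Garcia | 4
Leo Martinez | 3
Henry Martinez | 3
Tina Garcia | 4
Grace Davis | 1
Henry Jones | 4
Eve Williams | 3
Henry Williams | 4
Frank Williams | 1
Bob Garcia | 4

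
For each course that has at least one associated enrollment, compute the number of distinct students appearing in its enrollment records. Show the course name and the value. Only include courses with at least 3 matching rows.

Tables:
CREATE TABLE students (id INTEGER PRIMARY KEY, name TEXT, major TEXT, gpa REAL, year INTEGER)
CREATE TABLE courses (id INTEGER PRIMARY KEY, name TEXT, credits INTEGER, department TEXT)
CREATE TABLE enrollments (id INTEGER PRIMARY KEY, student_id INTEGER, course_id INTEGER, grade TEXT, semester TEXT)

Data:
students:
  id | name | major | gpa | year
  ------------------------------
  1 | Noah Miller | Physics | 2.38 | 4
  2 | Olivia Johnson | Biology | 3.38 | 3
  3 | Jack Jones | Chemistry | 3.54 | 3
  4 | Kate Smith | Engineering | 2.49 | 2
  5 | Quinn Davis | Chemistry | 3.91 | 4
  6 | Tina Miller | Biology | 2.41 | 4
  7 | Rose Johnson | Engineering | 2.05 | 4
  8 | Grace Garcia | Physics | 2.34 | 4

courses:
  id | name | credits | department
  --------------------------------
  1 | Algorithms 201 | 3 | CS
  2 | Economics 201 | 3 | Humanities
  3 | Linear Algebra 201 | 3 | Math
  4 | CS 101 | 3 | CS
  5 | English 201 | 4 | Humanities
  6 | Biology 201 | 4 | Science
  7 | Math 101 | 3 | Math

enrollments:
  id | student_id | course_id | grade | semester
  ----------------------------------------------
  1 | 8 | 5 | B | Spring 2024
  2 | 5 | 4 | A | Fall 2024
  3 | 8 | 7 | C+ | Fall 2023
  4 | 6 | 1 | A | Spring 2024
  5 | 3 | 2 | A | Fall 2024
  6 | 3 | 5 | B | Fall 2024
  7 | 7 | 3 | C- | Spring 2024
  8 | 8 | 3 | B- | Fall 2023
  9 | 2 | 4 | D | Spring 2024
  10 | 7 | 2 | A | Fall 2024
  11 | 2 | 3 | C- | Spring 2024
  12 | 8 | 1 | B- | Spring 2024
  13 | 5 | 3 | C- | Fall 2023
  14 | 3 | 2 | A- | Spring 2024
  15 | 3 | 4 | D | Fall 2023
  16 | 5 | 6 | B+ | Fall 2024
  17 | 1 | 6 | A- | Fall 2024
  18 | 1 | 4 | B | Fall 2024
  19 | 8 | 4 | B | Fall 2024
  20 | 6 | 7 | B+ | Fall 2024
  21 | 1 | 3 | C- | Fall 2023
SELECT p.name, COUNT(DISTINCT c.student_id) AS distinct_student_count FROM enrollments c JOIN courses p ON c.course_id = p.id GROUP BY p.id, p.name HAVING COUNT(*) >= 3

Execution result:
name | distinct_student_count
Economics 201 | 2
Linear Algebra 201 | 5
CS 101 | 5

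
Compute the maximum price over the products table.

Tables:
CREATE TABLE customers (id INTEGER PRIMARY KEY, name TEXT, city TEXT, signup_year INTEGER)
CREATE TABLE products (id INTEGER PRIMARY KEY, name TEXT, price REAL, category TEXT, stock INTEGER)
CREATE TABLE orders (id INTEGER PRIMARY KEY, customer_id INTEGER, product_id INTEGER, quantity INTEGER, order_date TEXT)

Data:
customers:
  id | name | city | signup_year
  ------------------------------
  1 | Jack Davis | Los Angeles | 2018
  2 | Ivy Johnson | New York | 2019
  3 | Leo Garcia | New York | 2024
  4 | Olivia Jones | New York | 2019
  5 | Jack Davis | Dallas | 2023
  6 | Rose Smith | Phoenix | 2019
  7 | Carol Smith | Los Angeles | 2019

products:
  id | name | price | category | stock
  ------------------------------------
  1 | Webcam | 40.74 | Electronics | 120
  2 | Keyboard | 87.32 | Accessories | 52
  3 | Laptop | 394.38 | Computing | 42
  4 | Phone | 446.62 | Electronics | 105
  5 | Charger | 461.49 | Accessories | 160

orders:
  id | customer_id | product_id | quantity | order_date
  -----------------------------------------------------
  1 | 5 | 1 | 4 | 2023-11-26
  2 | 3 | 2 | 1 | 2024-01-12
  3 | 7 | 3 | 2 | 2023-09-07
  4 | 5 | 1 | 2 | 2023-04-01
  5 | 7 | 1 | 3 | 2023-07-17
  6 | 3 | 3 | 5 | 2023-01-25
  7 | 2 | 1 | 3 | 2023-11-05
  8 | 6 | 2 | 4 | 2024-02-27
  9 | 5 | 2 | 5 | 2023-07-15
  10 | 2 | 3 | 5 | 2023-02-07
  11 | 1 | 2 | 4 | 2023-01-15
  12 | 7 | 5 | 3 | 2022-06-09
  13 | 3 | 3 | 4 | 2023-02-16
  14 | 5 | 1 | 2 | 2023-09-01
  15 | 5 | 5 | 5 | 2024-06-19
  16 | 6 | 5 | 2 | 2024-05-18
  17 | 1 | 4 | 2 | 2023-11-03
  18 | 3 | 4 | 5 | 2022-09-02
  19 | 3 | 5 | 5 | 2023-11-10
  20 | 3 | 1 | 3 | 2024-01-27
SELECT MAX(price) FROM products

Execution result:
461.49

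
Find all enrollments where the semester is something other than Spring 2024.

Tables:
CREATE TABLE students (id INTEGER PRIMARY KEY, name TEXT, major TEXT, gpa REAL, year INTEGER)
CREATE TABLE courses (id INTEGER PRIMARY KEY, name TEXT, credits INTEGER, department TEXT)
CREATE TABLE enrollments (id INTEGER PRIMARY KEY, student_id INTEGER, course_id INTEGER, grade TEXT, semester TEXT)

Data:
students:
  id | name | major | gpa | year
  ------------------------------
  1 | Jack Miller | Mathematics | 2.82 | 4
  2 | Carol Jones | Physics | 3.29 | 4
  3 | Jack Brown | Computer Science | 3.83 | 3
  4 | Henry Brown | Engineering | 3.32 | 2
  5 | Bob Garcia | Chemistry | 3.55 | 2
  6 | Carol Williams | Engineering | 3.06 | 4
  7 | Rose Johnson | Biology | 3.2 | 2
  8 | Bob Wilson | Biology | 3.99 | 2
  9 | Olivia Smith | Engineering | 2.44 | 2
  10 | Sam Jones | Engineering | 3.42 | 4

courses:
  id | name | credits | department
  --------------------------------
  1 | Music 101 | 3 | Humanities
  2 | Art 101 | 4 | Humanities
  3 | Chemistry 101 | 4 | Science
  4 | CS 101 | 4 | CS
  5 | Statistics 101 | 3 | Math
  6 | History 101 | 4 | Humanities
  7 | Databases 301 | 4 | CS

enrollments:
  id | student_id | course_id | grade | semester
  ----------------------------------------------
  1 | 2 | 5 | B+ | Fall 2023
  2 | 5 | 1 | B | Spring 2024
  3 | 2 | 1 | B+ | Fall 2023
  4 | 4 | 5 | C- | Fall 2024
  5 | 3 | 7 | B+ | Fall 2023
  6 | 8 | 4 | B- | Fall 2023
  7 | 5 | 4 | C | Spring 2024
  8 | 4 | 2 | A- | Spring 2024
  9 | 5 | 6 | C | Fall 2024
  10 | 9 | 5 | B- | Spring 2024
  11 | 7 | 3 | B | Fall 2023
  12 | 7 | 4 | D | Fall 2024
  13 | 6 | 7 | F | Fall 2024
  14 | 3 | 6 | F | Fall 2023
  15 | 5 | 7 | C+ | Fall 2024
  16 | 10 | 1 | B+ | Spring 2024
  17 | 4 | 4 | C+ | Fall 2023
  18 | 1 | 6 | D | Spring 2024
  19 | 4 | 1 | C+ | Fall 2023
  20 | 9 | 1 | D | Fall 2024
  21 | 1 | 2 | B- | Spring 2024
SELECT id, semester FROM enrollments WHERE semester <> 'Spring 2024'

Execution result:
id | semester
1 | Fall 2023
3 | Fall 2023
4 | Fall 2024
5 | Fall 2023
6 | Fall 2023
9 | Fall 2024
11 | Fall 2023
12 | Fall 2024
13 | Fall 2024
14 | Fall 2023
15 | Fall 2024
17 | Fall 2023
19 | Fall 2023
20 | Fall 2024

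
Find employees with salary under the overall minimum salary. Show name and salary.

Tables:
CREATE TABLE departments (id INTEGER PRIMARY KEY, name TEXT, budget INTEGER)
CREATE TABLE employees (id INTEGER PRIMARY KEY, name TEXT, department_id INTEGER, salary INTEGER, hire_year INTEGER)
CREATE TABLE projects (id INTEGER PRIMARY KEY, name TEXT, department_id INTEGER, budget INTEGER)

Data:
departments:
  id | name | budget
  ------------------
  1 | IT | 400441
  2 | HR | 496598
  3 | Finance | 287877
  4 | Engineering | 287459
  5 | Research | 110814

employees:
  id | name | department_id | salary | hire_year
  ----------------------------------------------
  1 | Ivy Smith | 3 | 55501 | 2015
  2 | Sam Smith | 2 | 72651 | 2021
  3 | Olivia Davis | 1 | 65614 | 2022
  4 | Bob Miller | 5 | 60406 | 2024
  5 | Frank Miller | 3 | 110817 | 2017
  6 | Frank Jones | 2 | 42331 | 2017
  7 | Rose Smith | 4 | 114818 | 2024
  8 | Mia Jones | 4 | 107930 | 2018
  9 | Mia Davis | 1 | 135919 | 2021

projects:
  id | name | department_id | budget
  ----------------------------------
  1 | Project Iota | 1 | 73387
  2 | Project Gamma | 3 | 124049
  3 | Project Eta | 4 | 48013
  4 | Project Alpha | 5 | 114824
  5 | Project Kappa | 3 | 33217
SELECT name, salary FROM employees WHERE salary < (SELECT MIN(salary) FROM employees)

Execution result:
(no rows)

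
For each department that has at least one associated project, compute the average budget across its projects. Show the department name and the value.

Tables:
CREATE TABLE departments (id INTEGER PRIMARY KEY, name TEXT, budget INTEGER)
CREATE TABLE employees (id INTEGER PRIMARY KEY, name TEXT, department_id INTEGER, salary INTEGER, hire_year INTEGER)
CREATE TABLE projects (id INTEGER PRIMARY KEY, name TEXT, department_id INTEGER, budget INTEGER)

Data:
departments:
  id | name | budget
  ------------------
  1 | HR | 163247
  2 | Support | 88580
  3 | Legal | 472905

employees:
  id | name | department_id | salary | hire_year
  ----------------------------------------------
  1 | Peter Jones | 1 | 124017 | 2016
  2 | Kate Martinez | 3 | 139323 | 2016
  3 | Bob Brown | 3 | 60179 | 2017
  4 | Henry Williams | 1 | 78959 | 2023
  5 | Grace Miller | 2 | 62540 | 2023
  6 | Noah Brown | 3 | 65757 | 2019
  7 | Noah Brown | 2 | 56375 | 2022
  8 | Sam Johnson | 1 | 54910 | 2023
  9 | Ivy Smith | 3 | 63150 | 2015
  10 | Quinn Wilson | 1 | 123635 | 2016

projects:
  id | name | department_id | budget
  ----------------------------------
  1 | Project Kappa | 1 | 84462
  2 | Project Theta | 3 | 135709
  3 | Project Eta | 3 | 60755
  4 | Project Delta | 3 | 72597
SELECT p.name, AVG(c.budget) AS avg_budget FROM projects c JOIN departments p ON c.department_id = p.id GROUP BY p.id, p.name

Execution result:
name | avg_budget
HR | 84462.00
Legal | 89687.00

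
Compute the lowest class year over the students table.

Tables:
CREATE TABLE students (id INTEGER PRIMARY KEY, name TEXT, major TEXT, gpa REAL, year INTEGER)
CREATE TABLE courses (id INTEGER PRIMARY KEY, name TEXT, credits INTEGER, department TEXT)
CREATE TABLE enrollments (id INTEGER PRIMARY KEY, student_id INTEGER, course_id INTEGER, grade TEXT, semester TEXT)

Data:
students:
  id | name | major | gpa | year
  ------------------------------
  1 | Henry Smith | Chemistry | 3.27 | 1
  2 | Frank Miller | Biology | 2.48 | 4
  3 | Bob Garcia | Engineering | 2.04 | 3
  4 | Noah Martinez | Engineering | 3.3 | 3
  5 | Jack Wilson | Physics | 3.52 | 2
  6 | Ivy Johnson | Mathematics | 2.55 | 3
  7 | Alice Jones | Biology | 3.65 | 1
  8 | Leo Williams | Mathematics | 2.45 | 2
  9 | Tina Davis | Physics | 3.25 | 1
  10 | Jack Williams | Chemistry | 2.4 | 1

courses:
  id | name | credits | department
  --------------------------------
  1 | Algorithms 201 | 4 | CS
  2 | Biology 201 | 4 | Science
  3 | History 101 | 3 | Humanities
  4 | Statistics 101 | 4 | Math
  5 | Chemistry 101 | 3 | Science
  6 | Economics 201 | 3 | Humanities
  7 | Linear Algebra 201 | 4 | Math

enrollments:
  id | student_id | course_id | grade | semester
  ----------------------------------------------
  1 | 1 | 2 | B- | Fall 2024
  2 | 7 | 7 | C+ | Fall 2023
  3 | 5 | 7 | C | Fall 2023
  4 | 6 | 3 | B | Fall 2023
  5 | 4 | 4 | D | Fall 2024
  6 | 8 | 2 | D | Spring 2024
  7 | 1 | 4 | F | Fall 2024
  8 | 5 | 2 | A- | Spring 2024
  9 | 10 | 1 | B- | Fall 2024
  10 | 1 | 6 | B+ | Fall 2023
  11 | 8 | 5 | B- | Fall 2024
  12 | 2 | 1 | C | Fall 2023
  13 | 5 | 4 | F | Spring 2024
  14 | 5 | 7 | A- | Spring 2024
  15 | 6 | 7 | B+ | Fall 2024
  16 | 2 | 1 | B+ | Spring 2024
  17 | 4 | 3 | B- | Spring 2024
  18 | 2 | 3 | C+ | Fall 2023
SELECT MIN(year) FROM students

Execution result:
1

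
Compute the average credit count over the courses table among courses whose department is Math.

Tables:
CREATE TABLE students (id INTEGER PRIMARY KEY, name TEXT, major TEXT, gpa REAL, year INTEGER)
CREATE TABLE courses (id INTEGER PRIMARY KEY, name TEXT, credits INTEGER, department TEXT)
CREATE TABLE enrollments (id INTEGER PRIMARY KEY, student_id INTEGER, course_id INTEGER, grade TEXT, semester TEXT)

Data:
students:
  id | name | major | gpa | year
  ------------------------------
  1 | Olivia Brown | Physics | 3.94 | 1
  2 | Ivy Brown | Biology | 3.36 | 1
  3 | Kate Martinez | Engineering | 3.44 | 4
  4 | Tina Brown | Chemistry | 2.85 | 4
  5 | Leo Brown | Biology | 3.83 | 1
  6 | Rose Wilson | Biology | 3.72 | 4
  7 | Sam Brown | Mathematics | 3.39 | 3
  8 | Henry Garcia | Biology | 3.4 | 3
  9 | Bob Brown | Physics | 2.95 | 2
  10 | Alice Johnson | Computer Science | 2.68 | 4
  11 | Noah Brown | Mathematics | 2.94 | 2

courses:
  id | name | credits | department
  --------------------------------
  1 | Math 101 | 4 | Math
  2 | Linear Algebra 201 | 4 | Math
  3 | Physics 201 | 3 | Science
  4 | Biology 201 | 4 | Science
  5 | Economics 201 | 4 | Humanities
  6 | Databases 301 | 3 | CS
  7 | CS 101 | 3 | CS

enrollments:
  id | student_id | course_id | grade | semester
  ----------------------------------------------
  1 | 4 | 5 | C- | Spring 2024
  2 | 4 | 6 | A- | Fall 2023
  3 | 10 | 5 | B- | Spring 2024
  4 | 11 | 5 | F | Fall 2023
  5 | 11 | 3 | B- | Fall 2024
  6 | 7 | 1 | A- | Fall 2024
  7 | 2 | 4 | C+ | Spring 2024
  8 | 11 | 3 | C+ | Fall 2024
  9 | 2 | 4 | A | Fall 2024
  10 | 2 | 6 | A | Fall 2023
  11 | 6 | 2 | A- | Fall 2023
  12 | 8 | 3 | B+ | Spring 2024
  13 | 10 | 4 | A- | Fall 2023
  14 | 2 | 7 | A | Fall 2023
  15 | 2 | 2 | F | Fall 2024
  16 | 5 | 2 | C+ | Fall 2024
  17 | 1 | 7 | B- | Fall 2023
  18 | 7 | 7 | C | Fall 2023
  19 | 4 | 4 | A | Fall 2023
SELECT AVG(credits) FROM courses WHERE department = 'Math'

Execution result:
4.00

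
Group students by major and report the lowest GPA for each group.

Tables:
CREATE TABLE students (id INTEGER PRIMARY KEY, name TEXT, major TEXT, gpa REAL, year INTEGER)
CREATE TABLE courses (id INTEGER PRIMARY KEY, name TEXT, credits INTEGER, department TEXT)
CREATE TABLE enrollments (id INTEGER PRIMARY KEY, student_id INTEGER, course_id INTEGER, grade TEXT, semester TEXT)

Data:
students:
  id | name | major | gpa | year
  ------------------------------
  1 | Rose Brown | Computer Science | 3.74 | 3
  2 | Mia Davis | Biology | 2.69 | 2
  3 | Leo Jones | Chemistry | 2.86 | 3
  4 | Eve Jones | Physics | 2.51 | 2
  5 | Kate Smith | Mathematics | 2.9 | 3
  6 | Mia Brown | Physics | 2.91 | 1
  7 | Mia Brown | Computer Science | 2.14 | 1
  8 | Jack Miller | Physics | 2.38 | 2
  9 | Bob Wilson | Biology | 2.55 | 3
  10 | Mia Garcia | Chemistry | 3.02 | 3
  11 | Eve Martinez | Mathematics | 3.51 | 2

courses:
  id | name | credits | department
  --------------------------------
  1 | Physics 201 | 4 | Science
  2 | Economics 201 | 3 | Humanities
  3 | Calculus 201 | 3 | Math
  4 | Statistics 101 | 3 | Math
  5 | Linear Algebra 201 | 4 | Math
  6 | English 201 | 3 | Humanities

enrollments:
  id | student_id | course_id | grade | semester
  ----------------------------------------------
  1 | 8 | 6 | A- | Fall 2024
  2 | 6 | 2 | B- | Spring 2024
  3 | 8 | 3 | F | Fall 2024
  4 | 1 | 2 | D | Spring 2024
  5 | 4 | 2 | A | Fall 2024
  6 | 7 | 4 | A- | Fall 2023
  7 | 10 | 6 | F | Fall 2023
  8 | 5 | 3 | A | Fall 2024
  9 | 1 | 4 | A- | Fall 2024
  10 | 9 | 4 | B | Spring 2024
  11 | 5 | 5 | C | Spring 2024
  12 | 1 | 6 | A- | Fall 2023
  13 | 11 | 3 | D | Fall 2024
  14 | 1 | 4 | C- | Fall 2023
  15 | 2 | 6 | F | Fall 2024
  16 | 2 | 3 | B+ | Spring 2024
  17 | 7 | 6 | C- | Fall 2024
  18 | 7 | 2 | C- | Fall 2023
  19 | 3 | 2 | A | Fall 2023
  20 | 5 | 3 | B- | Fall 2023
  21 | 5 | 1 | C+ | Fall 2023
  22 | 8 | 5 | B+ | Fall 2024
SELECT major, MIN(gpa) AS min_gpa FROM students GROUP BY major

Execution result:
major | min_gpa
Biology | 2.55
Chemistry | 2.86
Computer Science | 2.14
Mathematics | 2.90
Physics | 2.38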